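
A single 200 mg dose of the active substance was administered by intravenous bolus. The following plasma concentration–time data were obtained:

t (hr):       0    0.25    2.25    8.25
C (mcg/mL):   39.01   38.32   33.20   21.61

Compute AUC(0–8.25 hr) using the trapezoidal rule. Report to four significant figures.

AUC = 245.6 mcg/mL·hr

Trapezoidal AUC_0→8.25:
  [0→0.25]: (39.01+38.32)/2 × 0.25 = 9.66625
  [0.25→2.25]: (38.32+33.20)/2 × 2 = 71.52
  [2.25→8.25]: (33.20+21.61)/2 × 6 = 164.43
  Sum = 245.61625 mcg/mL·hr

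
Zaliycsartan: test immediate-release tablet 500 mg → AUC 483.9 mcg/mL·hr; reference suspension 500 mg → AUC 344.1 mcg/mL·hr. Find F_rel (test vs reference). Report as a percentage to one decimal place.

F_rel = (AUC_test/D_test) / (AUC_ref/D_ref)
      = (483.9/500) / (344.1/500)
      = 0.9678 / 0.6882 = 1.4063 = 140.63%

F_rel = 140.6%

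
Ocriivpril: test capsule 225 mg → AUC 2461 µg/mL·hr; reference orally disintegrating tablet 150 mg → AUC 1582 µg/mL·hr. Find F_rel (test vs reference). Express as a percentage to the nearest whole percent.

F_rel = 104%

F_rel = (AUC_test/D_test) / (AUC_ref/D_ref)
      = (2461/225) / (1582/150)
      = 10.9378 / 10.5467 = 1.0371 = 103.71%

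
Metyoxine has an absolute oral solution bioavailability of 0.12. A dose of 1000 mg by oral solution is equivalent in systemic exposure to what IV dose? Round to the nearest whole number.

Systemic exposure from an extravascular dose = F × D_ev, so the equivalent IV dose is F × D_ev.
D_iv = F × D_ev = 0.12 × 1000 = 120 mg

D_iv = 120 mg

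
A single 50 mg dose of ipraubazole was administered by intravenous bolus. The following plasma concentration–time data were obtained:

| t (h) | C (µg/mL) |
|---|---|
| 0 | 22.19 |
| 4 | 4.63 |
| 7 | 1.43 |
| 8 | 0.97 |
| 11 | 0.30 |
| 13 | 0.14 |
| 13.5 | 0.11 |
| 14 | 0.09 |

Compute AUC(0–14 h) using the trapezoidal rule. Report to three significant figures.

AUC = 66.4 µg/mL·h

Trapezoidal AUC_0→14:
  [0→4]: (22.19+4.63)/2 × 4 = 53.64
  [4→7]: (4.63+1.43)/2 × 3 = 9.09
  [7→8]: (1.43+0.97)/2 × 1 = 1.2
  [8→11]: (0.97+0.30)/2 × 3 = 1.905
  [11→13]: (0.30+0.14)/2 × 2 = 0.44
  [13→13.5]: (0.14+0.11)/2 × 0.5 = 0.0625
  [13.5→14]: (0.11+0.09)/2 × 0.5 = 0.05
  Sum = 66.3875 µg/mL·h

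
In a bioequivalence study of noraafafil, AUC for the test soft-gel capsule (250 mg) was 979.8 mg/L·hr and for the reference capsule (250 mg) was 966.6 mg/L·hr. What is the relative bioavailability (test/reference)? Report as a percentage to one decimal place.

F_rel = (AUC_test/D_test) / (AUC_ref/D_ref)
      = (979.8/250) / (966.6/250)
      = 3.9192 / 3.8664 = 1.0137 = 101.37%

F_rel = 101.4%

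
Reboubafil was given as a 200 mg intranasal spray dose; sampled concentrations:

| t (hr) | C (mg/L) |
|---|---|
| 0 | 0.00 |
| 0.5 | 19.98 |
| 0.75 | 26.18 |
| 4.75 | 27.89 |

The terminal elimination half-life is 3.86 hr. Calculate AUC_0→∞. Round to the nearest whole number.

Trapezoidal AUC_0→4.75:
  [0→0.5]: (0.00+19.98)/2 × 0.5 = 4.995
  [0.5→0.75]: (19.98+26.18)/2 × 0.25 = 5.77
  [0.75→4.75]: (26.18+27.89)/2 × 4 = 108.14
  Sum = 118.905 mg/L·hr
k_e = ln2 / t½ = 0.693147 / 3.86 = 0.1796 hr^-1
Extrapolated tail: C_last / k_e = 27.89 / 0.1796 = 155.290
AUC_0→∞ = 118.905 + 155.290 = 274.195 mg/L·hr

AUC = 274 mg/L·hr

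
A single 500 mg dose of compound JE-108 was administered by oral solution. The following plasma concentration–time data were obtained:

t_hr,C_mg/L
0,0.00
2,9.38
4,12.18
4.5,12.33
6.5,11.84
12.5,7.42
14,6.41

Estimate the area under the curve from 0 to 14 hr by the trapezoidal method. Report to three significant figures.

Trapezoidal AUC_0→14:
  [0→2]: (0.00+9.38)/2 × 2 = 9.38
  [2→4]: (9.38+12.18)/2 × 2 = 21.56
  [4→4.5]: (12.18+12.33)/2 × 0.5 = 6.1275
  [4.5→6.5]: (12.33+11.84)/2 × 2 = 24.17
  [6.5→12.5]: (11.84+7.42)/2 × 6 = 57.78
  [12.5→14]: (7.42+6.41)/2 × 1.5 = 10.3725
  Sum = 129.39 mg/L·hr

AUC = 129 mg/L·hr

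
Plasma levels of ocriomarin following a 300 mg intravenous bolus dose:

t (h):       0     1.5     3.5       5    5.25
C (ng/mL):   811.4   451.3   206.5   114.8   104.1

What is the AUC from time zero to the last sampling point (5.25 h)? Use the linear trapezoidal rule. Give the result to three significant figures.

AUC = 1870 ng/mL·h

Trapezoidal AUC_0→5.25:
  [0→1.5]: (811.4+451.3)/2 × 1.5 = 947.025
  [1.5→3.5]: (451.3+206.5)/2 × 2 = 657.8
  [3.5→5]: (206.5+114.8)/2 × 1.5 = 240.975
  [5→5.25]: (114.8+104.1)/2 × 0.25 = 27.3625
  Sum = 1873.1625 ng/mL·h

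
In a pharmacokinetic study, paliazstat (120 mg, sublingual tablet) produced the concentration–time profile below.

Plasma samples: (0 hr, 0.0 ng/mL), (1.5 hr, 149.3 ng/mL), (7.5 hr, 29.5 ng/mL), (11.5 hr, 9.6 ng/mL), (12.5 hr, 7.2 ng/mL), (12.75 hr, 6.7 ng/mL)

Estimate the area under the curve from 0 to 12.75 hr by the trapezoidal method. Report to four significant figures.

AUC = 736.7 ng/mL·hr

Trapezoidal AUC_0→12.75:
  [0→1.5]: (0.0+149.3)/2 × 1.5 = 111.975
  [1.5→7.5]: (149.3+29.5)/2 × 6 = 536.4
  [7.5→11.5]: (29.5+9.6)/2 × 4 = 78.2
  [11.5→12.5]: (9.6+7.2)/2 × 1 = 8.4
  [12.5→12.75]: (7.2+6.7)/2 × 0.25 = 1.7375
  Sum = 736.7125 ng/mL·hr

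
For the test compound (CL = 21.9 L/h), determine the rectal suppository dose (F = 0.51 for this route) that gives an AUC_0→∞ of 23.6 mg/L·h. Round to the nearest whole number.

Dose = CL × AUC_0→∞ / F
     = 21.9 × 23.6 / 0.51 = 1013.41 mg

Dose = 1013 mg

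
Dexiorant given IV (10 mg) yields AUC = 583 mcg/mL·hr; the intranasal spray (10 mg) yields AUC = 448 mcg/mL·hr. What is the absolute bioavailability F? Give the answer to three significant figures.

F = (AUC_ev / D_ev) / (AUC_iv / D_iv)
  = (448/10) / (583/10)
  = 44.8 / 58.3 = 0.7684

F = 0.768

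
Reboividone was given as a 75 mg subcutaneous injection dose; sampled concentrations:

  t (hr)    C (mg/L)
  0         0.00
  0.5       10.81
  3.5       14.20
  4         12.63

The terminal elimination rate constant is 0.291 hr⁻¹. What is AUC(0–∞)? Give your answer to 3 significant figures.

Trapezoidal AUC_0→4:
  [0→0.5]: (0.00+10.81)/2 × 0.5 = 2.7025
  [0.5→3.5]: (10.81+14.20)/2 × 3 = 37.515
  [3.5→4]: (14.20+12.63)/2 × 0.5 = 6.7075
  Sum = 46.925 mg/L·hr
Extrapolated tail: C_last / k_e = 12.63 / 0.291 = 43.402
AUC_0→∞ = 46.925 + 43.402 = 90.327 mg/L·hr

AUC = 90.3 mg/L·hr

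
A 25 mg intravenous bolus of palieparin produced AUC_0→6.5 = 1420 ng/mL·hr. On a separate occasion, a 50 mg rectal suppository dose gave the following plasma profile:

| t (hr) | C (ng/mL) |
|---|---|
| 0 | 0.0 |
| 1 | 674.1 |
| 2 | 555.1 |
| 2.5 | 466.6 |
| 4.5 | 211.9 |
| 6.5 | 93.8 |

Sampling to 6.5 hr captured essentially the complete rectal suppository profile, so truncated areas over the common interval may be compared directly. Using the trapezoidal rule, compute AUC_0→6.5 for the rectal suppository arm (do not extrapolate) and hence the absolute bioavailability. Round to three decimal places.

Trapezoidal AUC_0→6.5 (rectal suppository):
  [0→1]: (0.0+674.1)/2 × 1 = 337.05
  [1→2]: (674.1+555.1)/2 × 1 = 614.6
  [2→2.5]: (555.1+466.6)/2 × 0.5 = 255.425
  [2.5→4.5]: (466.6+211.9)/2 × 2 = 678.5
  [4.5→6.5]: (211.9+93.8)/2 × 2 = 305.7
  Sum = 2191.275 ng/mL·hr
F = (AUC_ev/D_ev)/(AUC_iv/D_iv) = (2191.275/50)/(1420/25) = 43.8255/56.8 = 0.7716

F = 0.772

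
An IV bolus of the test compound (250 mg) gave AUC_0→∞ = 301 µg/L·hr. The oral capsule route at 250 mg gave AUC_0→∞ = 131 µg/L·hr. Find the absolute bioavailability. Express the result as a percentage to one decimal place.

F = 43.5%

F = (AUC_ev / D_ev) / (AUC_iv / D_iv)
  = (131/250) / (301/250)
  = 0.524 / 1.204 = 0.4352
  = 43.52%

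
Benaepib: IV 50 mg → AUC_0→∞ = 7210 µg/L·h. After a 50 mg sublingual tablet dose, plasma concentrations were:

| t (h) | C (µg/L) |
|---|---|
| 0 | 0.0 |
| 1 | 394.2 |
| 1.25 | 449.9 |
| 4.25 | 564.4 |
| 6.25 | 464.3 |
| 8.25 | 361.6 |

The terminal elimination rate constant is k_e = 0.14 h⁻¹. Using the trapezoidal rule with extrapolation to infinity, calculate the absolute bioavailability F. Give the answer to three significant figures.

Trapezoidal AUC_0→8.25 (sublingual tablet):
  [0→1]: (0.0+394.2)/2 × 1 = 197.1
  [1→1.25]: (394.2+449.9)/2 × 0.25 = 105.5125
  [1.25→4.25]: (449.9+564.4)/2 × 3 = 1521.45
  [4.25→6.25]: (564.4+464.3)/2 × 2 = 1028.7
  [6.25→8.25]: (464.3+361.6)/2 × 2 = 825.9
  Sum = 3678.6625 µg/L·h
Tail: C_last/k_e = 361.6/0.14 = 2582.857
AUC_0→∞ (sublingual tablet) = 3678.6625 + 2582.857 = 6261.5195 µg/L·h
F = (AUC_ev/D_ev)/(AUC_iv/D_iv) = (6261.5195/50)/(7210/50) = 125.23039/144.2 = 0.8684

F = 0.868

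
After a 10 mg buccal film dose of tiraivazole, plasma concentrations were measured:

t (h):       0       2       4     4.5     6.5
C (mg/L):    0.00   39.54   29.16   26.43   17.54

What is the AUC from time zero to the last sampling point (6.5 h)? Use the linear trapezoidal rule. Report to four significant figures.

Trapezoidal AUC_0→6.5:
  [0→2]: (0.00+39.54)/2 × 2 = 39.54
  [2→4]: (39.54+29.16)/2 × 2 = 68.7
  [4→4.5]: (29.16+26.43)/2 × 0.5 = 13.8975
  [4.5→6.5]: (26.43+17.54)/2 × 2 = 43.97
  Sum = 166.1075 mg/L·h

AUC = 166.1 mg/L·h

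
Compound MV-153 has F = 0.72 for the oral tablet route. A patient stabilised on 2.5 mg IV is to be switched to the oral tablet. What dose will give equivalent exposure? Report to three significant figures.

For equal systemic exposure: F × D_ev = D_iv
D_ev = D_iv / F = 2.5 / 0.72 = 3.47222 mg

D_oral = 3.47 mg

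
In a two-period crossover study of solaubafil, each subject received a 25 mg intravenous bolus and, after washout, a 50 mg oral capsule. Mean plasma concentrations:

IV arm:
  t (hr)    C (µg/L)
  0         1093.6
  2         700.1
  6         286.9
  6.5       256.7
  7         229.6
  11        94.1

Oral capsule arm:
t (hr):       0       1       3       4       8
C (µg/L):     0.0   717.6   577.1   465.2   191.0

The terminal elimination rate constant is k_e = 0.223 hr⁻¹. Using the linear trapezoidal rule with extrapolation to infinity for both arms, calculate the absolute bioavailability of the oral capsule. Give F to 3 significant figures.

F = 0.426

Trapezoidal AUC_0→11 (IV):
  [0→2]: (1093.6+700.1)/2 × 2 = 1793.7
  [2→6]: (700.1+286.9)/2 × 4 = 1974.0
  [6→6.5]: (286.9+256.7)/2 × 0.5 = 135.9
  [6.5→7]: (256.7+229.6)/2 × 0.5 = 121.575
  [7→11]: (229.6+94.1)/2 × 4 = 647.4
  Sum = 4672.575 µg/L·hr
IV tail: 94.1/0.223 = 421.973; AUC_iv,0→∞ = 4672.575 + 421.973 = 5094.548 µg/L·hr
Trapezoidal AUC_0→8 (oral capsule):
  [0→1]: (0.0+717.6)/2 × 1 = 358.8
  [1→3]: (717.6+577.1)/2 × 2 = 1294.7
  [3→4]: (577.1+465.2)/2 × 1 = 521.15
  [4→8]: (465.2+191.0)/2 × 4 = 1312.4
  Sum = 3487.05 µg/L·hr
oral capsule tail: 191.0/0.223 = 856.502; AUC_ev,0→∞ = 3487.05 + 856.502 = 4343.552 µg/L·hr
F = (AUC_ev/D_ev)/(AUC_iv/D_iv) = (4343.552/50)/(5094.548/25) = 86.87104/203.78192 = 0.4263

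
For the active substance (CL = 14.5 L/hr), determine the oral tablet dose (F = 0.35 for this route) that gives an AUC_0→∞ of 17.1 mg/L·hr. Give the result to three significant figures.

Dose = CL × AUC_0→∞ / F
     = 14.5 × 17.1 / 0.35 = 708.429 mg

Dose = 708 mg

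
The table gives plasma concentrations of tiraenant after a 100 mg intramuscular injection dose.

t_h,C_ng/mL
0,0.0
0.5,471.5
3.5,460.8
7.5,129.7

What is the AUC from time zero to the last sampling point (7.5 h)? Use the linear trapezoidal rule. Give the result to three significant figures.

AUC = 2700 ng/mL·h

Trapezoidal AUC_0→7.5:
  [0→0.5]: (0.0+471.5)/2 × 0.5 = 117.875
  [0.5→3.5]: (471.5+460.8)/2 × 3 = 1398.45
  [3.5→7.5]: (460.8+129.7)/2 × 4 = 1181.0
  Sum = 2697.325 ng/mL·h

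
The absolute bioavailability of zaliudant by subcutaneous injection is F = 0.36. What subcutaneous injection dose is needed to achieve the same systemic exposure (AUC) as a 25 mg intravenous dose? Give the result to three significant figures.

For equal systemic exposure: F × D_ev = D_iv
D_ev = D_iv / F = 25 / 0.36 = 69.4444 mg

D_subcutaneous = 69.4 mg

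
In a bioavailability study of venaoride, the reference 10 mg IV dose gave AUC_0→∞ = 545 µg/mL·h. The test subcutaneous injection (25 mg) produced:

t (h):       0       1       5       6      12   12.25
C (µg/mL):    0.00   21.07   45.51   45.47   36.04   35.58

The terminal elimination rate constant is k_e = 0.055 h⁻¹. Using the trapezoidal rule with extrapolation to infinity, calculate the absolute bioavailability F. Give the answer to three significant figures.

Trapezoidal AUC_0→12.25 (subcutaneous injection):
  [0→1]: (0.00+21.07)/2 × 1 = 10.535
  [1→5]: (21.07+45.51)/2 × 4 = 133.16
  [5→6]: (45.51+45.47)/2 × 1 = 45.49
  [6→12]: (45.47+36.04)/2 × 6 = 244.53
  [12→12.25]: (36.04+35.58)/2 × 0.25 = 8.9525
  Sum = 442.6675 µg/mL·h
Tail: C_last/k_e = 35.58/0.055 = 646.909
AUC_0→∞ (subcutaneous injection) = 442.6675 + 646.909 = 1089.5765 µg/mL·h
F = (AUC_ev/D_ev)/(AUC_iv/D_iv) = (1089.5765/25)/(545/10) = 43.58306/54.5 = 0.7997

F = 0.800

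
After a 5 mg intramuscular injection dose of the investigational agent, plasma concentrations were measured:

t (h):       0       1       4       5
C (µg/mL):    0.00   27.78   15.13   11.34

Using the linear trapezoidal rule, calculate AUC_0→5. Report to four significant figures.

AUC = 91.49 µg/mL·h

Trapezoidal AUC_0→5:
  [0→1]: (0.00+27.78)/2 × 1 = 13.89
  [1→4]: (27.78+15.13)/2 × 3 = 64.365
  [4→5]: (15.13+11.34)/2 × 1 = 13.235
  Sum = 91.49 µg/mL·h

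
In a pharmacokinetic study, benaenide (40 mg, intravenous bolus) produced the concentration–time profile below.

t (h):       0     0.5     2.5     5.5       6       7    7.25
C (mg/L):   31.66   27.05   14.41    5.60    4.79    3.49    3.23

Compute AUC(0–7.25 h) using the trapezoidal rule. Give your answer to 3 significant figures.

Trapezoidal AUC_0→7.25:
  [0→0.5]: (31.66+27.05)/2 × 0.5 = 14.6775
  [0.5→2.5]: (27.05+14.41)/2 × 2 = 41.46
  [2.5→5.5]: (14.41+5.60)/2 × 3 = 30.015
  [5.5→6]: (5.60+4.79)/2 × 0.5 = 2.5975
  [6→7]: (4.79+3.49)/2 × 1 = 4.14
  [7→7.25]: (3.49+3.23)/2 × 0.25 = 0.84
  Sum = 93.73 mg/L·h

AUC = 93.7 mg/L·h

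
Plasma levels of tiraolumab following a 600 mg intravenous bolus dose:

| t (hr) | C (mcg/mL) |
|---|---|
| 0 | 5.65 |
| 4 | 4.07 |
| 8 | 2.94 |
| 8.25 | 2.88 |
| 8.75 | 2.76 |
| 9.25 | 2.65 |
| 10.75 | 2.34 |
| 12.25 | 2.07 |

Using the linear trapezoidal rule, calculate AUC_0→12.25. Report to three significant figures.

AUC = 44.0 mcg/mL·hr

Trapezoidal AUC_0→12.25:
  [0→4]: (5.65+4.07)/2 × 4 = 19.44
  [4→8]: (4.07+2.94)/2 × 4 = 14.02
  [8→8.25]: (2.94+2.88)/2 × 0.25 = 0.7275
  [8.25→8.75]: (2.88+2.76)/2 × 0.5 = 1.41
  [8.75→9.25]: (2.76+2.65)/2 × 0.5 = 1.3525
  [9.25→10.75]: (2.65+2.34)/2 × 1.5 = 3.7425
  [10.75→12.25]: (2.34+2.07)/2 × 1.5 = 3.3075
  Sum = 44.0 mcg/mL·hr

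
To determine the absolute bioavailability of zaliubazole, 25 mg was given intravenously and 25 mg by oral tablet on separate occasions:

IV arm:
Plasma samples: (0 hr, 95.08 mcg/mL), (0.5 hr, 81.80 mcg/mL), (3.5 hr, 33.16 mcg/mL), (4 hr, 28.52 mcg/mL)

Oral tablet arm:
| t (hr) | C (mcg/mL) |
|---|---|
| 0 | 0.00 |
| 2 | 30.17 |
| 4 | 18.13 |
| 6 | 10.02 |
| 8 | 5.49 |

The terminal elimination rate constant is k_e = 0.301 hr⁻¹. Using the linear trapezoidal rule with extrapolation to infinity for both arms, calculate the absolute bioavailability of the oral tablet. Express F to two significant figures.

Trapezoidal AUC_0→4 (IV):
  [0→0.5]: (95.08+81.80)/2 × 0.5 = 44.22
  [0.5→3.5]: (81.80+33.16)/2 × 3 = 172.44
  [3.5→4]: (33.16+28.52)/2 × 0.5 = 15.42
  Sum = 232.08 mcg/mL·hr
IV tail: 28.52/0.301 = 94.751; AUC_iv,0→∞ = 232.08 + 94.751 = 326.831 mcg/mL·hr
Trapezoidal AUC_0→8 (oral tablet):
  [0→2]: (0.00+30.17)/2 × 2 = 30.17
  [2→4]: (30.17+18.13)/2 × 2 = 48.3
  [4→6]: (18.13+10.02)/2 × 2 = 28.15
  [6→8]: (10.02+5.49)/2 × 2 = 15.51
  Sum = 122.13 mcg/mL·hr
oral tablet tail: 5.49/0.301 = 18.239; AUC_ev,0→∞ = 122.13 + 18.239 = 140.369 mcg/mL·hr
F = (AUC_ev/D_ev)/(AUC_iv/D_iv) = (140.369/25)/(326.831/25) = 5.61476/13.07324 = 0.4295

F = 0.43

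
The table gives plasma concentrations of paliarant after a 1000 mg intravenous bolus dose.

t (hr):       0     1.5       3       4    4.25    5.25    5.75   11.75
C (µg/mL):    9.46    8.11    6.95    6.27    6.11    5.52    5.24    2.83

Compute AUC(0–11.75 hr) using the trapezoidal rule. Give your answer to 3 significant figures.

AUC = 65.3 µg/mL·hr

Trapezoidal AUC_0→11.75:
  [0→1.5]: (9.46+8.11)/2 × 1.5 = 13.1775
  [1.5→3]: (8.11+6.95)/2 × 1.5 = 11.295
  [3→4]: (6.95+6.27)/2 × 1 = 6.61
  [4→4.25]: (6.27+6.11)/2 × 0.25 = 1.5475
  [4.25→5.25]: (6.11+5.52)/2 × 1 = 5.815
  [5.25→5.75]: (5.52+5.24)/2 × 0.5 = 2.69
  [5.75→11.75]: (5.24+2.83)/2 × 6 = 24.21
  Sum = 65.345 µg/mL·hr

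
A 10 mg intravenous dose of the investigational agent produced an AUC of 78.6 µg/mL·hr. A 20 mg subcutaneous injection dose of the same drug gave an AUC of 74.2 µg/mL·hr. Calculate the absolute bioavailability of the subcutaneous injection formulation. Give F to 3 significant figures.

F = 0.472

F = (AUC_ev / D_ev) / (AUC_iv / D_iv)
  = (74.2/20) / (78.6/10)
  = 3.71 / 7.86 = 0.4720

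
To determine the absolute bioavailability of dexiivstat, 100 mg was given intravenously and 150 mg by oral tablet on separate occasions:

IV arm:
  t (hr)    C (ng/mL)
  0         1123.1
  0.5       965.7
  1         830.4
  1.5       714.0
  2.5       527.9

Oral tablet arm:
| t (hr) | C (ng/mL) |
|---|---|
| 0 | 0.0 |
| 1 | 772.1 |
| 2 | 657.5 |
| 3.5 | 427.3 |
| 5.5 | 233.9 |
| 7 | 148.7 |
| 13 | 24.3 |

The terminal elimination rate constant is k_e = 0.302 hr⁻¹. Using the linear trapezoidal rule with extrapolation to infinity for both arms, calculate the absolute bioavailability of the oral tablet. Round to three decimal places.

Trapezoidal AUC_0→2.5 (IV):
  [0→0.5]: (1123.1+965.7)/2 × 0.5 = 522.2
  [0.5→1]: (965.7+830.4)/2 × 0.5 = 449.025
  [1→1.5]: (830.4+714.0)/2 × 0.5 = 386.1
  [1.5→2.5]: (714.0+527.9)/2 × 1 = 620.95
  Sum = 1978.275 ng/mL·hr
IV tail: 527.9/0.302 = 1748.013; AUC_iv,0→∞ = 1978.275 + 1748.013 = 3726.288 ng/mL·hr
Trapezoidal AUC_0→13 (oral tablet):
  [0→1]: (0.0+772.1)/2 × 1 = 386.05
  [1→2]: (772.1+657.5)/2 × 1 = 714.8
  [2→3.5]: (657.5+427.3)/2 × 1.5 = 813.6
  [3.5→5.5]: (427.3+233.9)/2 × 2 = 661.2
  [5.5→7]: (233.9+148.7)/2 × 1.5 = 286.95
  [7→13]: (148.7+24.3)/2 × 6 = 519.0
  Sum = 3381.6 ng/mL·hr
oral tablet tail: 24.3/0.302 = 80.464; AUC_ev,0→∞ = 3381.6 + 80.464 = 3462.064 ng/mL·hr
F = (AUC_ev/D_ev)/(AUC_iv/D_iv) = (3462.064/150)/(3726.288/100) = 23.0804/37.26288 = 0.6194

F = 0.619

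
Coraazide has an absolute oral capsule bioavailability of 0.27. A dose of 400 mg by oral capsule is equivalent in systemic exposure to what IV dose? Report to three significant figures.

D_iv = 108 mg

Systemic exposure from an extravascular dose = F × D_ev, so the equivalent IV dose is F × D_ev.
D_iv = F × D_ev = 0.27 × 400 = 108 mg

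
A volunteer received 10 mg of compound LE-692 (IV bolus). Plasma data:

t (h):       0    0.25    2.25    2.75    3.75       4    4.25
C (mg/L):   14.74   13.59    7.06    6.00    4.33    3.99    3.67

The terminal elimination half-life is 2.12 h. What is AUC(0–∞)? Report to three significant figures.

AUC = 45.8 mg/L·h

Trapezoidal AUC_0→4.25:
  [0→0.25]: (14.74+13.59)/2 × 0.25 = 3.54125
  [0.25→2.25]: (13.59+7.06)/2 × 2 = 20.65
  [2.25→2.75]: (7.06+6.00)/2 × 0.5 = 3.265
  [2.75→3.75]: (6.00+4.33)/2 × 1 = 5.165
  [3.75→4]: (4.33+3.99)/2 × 0.25 = 1.04
  [4→4.25]: (3.99+3.67)/2 × 0.25 = 0.9575
  Sum = 34.61875 mg/L·h
k_e = ln2 / t½ = 0.693147 / 2.12 = 0.3270 h^-1
Extrapolated tail: C_last / k_e = 3.67 / 0.327 = 11.223
AUC_0→∞ = 34.61875 + 11.223 = 45.84175 mg/L·h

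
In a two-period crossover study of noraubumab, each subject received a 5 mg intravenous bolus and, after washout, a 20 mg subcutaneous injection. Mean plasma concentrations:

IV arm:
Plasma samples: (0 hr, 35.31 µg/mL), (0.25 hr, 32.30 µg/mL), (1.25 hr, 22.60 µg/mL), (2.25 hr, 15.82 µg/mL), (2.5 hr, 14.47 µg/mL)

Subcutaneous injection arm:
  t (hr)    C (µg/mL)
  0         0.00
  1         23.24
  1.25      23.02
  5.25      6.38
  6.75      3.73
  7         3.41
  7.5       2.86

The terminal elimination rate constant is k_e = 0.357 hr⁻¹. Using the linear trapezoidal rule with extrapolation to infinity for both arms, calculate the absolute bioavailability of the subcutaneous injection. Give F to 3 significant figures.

Trapezoidal AUC_0→2.5 (IV):
  [0→0.25]: (35.31+32.30)/2 × 0.25 = 8.45125
  [0.25→1.25]: (32.30+22.60)/2 × 1 = 27.45
  [1.25→2.25]: (22.60+15.82)/2 × 1 = 19.21
  [2.25→2.5]: (15.82+14.47)/2 × 0.25 = 3.78625
  Sum = 58.8975 µg/mL·hr
IV tail: 14.47/0.357 = 40.532; AUC_iv,0→∞ = 58.8975 + 40.532 = 99.4295 µg/mL·hr
Trapezoidal AUC_0→7.5 (subcutaneous injection):
  [0→1]: (0.00+23.24)/2 × 1 = 11.62
  [1→1.25]: (23.24+23.02)/2 × 0.25 = 5.7825
  [1.25→5.25]: (23.02+6.38)/2 × 4 = 58.8
  [5.25→6.75]: (6.38+3.73)/2 × 1.5 = 7.5825
  [6.75→7]: (3.73+3.41)/2 × 0.25 = 0.8925
  [7→7.5]: (3.41+2.86)/2 × 0.5 = 1.5675
  Sum = 86.245 µg/mL·hr
subcutaneous injection tail: 2.86/0.357 = 8.011; AUC_ev,0→∞ = 86.245 + 8.011 = 94.256 µg/mL·hr
F = (AUC_ev/D_ev)/(AUC_iv/D_iv) = (94.256/20)/(99.4295/5) = 4.7128/19.8859 = 0.2370

F = 0.237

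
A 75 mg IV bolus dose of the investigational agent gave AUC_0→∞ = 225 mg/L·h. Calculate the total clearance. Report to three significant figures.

CL = Dose_iv / AUC_0→∞
   = 75 / 225 = 0.333333 L/h

CL = 0.333 L/h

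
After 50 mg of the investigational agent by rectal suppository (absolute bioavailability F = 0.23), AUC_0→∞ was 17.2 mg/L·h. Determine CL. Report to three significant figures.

CL = 0.669 L/h

CL = F × Dose / AUC_0→∞
   = 0.23 × 50 / 17.2 = 0.668605 L/h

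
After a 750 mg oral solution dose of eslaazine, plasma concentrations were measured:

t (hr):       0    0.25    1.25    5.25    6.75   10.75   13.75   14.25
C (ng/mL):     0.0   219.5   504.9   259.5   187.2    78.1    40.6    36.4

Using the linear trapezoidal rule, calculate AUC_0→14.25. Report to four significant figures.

AUC = 2981 ng/mL·hr

Trapezoidal AUC_0→14.25:
  [0→0.25]: (0.0+219.5)/2 × 0.25 = 27.4375
  [0.25→1.25]: (219.5+504.9)/2 × 1 = 362.2
  [1.25→5.25]: (504.9+259.5)/2 × 4 = 1528.8
  [5.25→6.75]: (259.5+187.2)/2 × 1.5 = 335.025
  [6.75→10.75]: (187.2+78.1)/2 × 4 = 530.6
  [10.75→13.75]: (78.1+40.6)/2 × 3 = 178.05
  [13.75→14.25]: (40.6+36.4)/2 × 0.5 = 19.25
  Sum = 2981.3625 ng/mL·hr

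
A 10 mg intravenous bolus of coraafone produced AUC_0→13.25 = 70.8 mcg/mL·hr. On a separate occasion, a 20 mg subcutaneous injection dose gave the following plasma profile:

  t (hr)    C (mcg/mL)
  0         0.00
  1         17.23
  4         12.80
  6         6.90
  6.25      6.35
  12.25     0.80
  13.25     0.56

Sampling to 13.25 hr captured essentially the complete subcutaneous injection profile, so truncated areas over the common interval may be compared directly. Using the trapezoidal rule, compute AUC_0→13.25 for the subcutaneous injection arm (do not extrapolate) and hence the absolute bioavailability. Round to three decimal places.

Trapezoidal AUC_0→13.25 (subcutaneous injection):
  [0→1]: (0.00+17.23)/2 × 1 = 8.615
  [1→4]: (17.23+12.80)/2 × 3 = 45.045
  [4→6]: (12.80+6.90)/2 × 2 = 19.7
  [6→6.25]: (6.90+6.35)/2 × 0.25 = 1.65625
  [6.25→12.25]: (6.35+0.80)/2 × 6 = 21.45
  [12.25→13.25]: (0.80+0.56)/2 × 1 = 0.68
  Sum = 97.14625 mcg/mL·hr
F = (AUC_ev/D_ev)/(AUC_iv/D_iv) = (97.14625/20)/(70.8/10) = 4.8573125/7.08 = 0.6861

F = 0.686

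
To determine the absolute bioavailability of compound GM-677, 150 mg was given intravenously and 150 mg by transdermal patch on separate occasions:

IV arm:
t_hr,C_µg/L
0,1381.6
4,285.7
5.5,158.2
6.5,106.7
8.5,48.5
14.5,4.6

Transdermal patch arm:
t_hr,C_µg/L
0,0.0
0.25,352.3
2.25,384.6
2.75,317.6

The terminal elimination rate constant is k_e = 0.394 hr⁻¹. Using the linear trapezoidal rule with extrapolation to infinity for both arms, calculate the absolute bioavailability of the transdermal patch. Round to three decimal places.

F = 0.427

Trapezoidal AUC_0→14.5 (IV):
  [0→4]: (1381.6+285.7)/2 × 4 = 3334.6
  [4→5.5]: (285.7+158.2)/2 × 1.5 = 332.925
  [5.5→6.5]: (158.2+106.7)/2 × 1 = 132.45
  [6.5→8.5]: (106.7+48.5)/2 × 2 = 155.2
  [8.5→14.5]: (48.5+4.6)/2 × 6 = 159.3
  Sum = 4114.475 µg/L·hr
IV tail: 4.6/0.394 = 11.675; AUC_iv,0→∞ = 4114.475 + 11.675 = 4126.15 µg/L·hr
Trapezoidal AUC_0→2.75 (transdermal patch):
  [0→0.25]: (0.0+352.3)/2 × 0.25 = 44.0375
  [0.25→2.25]: (352.3+384.6)/2 × 2 = 736.9
  [2.25→2.75]: (384.6+317.6)/2 × 0.5 = 175.55
  Sum = 956.4875 µg/L·hr
transdermal patch tail: 317.6/0.394 = 806.091; AUC_ev,0→∞ = 956.4875 + 806.091 = 1762.5785 µg/L·hr
F = (AUC_ev/D_ev)/(AUC_iv/D_iv) = (1762.5785/150)/(4126.15/150) = 11.7505/27.5077 = 0.4272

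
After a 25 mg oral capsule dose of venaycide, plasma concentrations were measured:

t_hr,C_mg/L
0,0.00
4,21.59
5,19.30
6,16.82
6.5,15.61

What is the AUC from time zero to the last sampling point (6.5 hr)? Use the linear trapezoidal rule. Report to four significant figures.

AUC = 89.79 mg/L·hr

Trapezoidal AUC_0→6.5:
  [0→4]: (0.00+21.59)/2 × 4 = 43.18
  [4→5]: (21.59+19.30)/2 × 1 = 20.445
  [5→6]: (19.30+16.82)/2 × 1 = 18.06
  [6→6.5]: (16.82+15.61)/2 × 0.5 = 8.1075
  Sum = 89.7925 mg/L·hr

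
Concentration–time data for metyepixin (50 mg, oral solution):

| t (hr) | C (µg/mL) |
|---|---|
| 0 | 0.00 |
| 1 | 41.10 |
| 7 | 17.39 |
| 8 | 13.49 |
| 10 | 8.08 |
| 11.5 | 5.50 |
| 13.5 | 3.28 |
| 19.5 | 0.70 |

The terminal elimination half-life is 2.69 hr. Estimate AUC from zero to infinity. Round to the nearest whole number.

AUC = 267 µg/mL·hr

Trapezoidal AUC_0→19.5:
  [0→1]: (0.00+41.10)/2 × 1 = 20.55
  [1→7]: (41.10+17.39)/2 × 6 = 175.47
  [7→8]: (17.39+13.49)/2 × 1 = 15.44
  [8→10]: (13.49+8.08)/2 × 2 = 21.57
  [10→11.5]: (8.08+5.50)/2 × 1.5 = 10.185
  [11.5→13.5]: (5.50+3.28)/2 × 2 = 8.78
  [13.5→19.5]: (3.28+0.70)/2 × 6 = 11.94
  Sum = 263.935 µg/mL·hr
k_e = ln2 / t½ = 0.693147 / 2.69 = 0.2577 hr^-1
Extrapolated tail: C_last / k_e = 0.70 / 0.2577 = 2.716
AUC_0→∞ = 263.935 + 2.716 = 266.651 µg/mL·hr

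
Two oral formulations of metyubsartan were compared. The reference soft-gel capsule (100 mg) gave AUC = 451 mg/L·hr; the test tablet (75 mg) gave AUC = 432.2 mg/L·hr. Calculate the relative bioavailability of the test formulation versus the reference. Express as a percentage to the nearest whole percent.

F_rel = (AUC_test/D_test) / (AUC_ref/D_ref)
      = (432.2/75) / (451/100)
      = 5.76267 / 4.51 = 1.2778 = 127.78%

F_rel = 128%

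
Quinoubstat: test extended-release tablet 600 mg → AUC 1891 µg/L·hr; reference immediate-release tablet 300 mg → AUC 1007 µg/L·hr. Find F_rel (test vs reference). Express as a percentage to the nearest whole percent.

F_rel = 94%

F_rel = (AUC_test/D_test) / (AUC_ref/D_ref)
      = (1891/600) / (1007/300)
      = 3.15167 / 3.35667 = 0.9389 = 93.89%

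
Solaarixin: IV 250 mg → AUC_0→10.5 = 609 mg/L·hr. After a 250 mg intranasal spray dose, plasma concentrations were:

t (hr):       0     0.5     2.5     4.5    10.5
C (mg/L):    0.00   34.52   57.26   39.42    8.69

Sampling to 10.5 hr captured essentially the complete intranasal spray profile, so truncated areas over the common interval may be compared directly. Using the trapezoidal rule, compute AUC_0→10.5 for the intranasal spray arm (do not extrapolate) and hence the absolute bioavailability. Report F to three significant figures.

F = 0.561

Trapezoidal AUC_0→10.5 (intranasal spray):
  [0→0.5]: (0.00+34.52)/2 × 0.5 = 8.63
  [0.5→2.5]: (34.52+57.26)/2 × 2 = 91.78
  [2.5→4.5]: (57.26+39.42)/2 × 2 = 96.68
  [4.5→10.5]: (39.42+8.69)/2 × 6 = 144.33
  Sum = 341.42 mg/L·hr
F = (AUC_ev/D_ev)/(AUC_iv/D_iv) = (341.42/250)/(609/250) = 1.36568/2.436 = 0.5606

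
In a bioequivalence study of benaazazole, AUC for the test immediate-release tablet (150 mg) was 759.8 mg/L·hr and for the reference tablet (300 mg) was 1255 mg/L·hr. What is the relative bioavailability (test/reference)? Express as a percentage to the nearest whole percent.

F_rel = 121%

F_rel = (AUC_test/D_test) / (AUC_ref/D_ref)
      = (759.8/150) / (1255/300)
      = 5.06533 / 4.18333 = 1.2108 = 121.08%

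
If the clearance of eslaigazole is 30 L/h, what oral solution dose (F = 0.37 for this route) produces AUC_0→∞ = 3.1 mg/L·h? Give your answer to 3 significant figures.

Dose = 251 mg

Dose = CL × AUC_0→∞ / F
     = 30 × 3.1 / 0.37 = 251.351 mg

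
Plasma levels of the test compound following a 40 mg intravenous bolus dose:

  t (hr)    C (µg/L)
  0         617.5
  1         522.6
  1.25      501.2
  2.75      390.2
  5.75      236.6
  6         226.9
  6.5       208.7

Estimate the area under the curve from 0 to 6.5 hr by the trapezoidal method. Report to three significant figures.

Trapezoidal AUC_0→6.5:
  [0→1]: (617.5+522.6)/2 × 1 = 570.05
  [1→1.25]: (522.6+501.2)/2 × 0.25 = 127.975
  [1.25→2.75]: (501.2+390.2)/2 × 1.5 = 668.55
  [2.75→5.75]: (390.2+236.6)/2 × 3 = 940.2
  [5.75→6]: (236.6+226.9)/2 × 0.25 = 57.9375
  [6→6.5]: (226.9+208.7)/2 × 0.5 = 108.9
  Sum = 2473.6125 µg/L·hr

AUC = 2470 µg/L·hr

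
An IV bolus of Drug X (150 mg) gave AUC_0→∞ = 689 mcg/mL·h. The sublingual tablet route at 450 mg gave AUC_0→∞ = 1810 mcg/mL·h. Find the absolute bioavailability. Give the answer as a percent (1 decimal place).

F = (AUC_ev / D_ev) / (AUC_iv / D_iv)
  = (1810/450) / (689/150)
  = 4.02222 / 4.59333 = 0.8757
  = 87.57%

F = 87.6%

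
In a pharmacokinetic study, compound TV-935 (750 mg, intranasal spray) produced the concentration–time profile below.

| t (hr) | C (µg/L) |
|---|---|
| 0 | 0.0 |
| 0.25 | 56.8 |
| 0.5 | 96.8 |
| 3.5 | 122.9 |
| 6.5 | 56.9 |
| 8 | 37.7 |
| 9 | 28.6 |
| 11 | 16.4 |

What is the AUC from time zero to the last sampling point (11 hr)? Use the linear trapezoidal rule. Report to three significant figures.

Trapezoidal AUC_0→11:
  [0→0.25]: (0.0+56.8)/2 × 0.25 = 7.1
  [0.25→0.5]: (56.8+96.8)/2 × 0.25 = 19.2
  [0.5→3.5]: (96.8+122.9)/2 × 3 = 329.55
  [3.5→6.5]: (122.9+56.9)/2 × 3 = 269.7
  [6.5→8]: (56.9+37.7)/2 × 1.5 = 70.95
  [8→9]: (37.7+28.6)/2 × 1 = 33.15
  [9→11]: (28.6+16.4)/2 × 2 = 45.0
  Sum = 774.65 µg/L·hr

AUC = 775 µg/L·hr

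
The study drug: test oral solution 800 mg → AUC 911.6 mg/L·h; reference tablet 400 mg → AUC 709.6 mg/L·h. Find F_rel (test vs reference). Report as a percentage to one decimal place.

F_rel = (AUC_test/D_test) / (AUC_ref/D_ref)
      = (911.6/800) / (709.6/400)
      = 1.1395 / 1.774 = 0.6423 = 64.23%

F_rel = 64.2%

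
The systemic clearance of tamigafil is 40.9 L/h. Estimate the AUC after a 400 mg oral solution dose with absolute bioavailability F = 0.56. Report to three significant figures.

AUC = 5.48 mg/L·h

AUC_0→∞ = F × Dose / CL
        = 0.56 × 400 / 40.9 = 5.47677 mg/L·h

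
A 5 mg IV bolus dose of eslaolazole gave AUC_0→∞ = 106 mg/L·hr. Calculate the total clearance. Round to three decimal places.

CL = Dose_iv / AUC_0→∞
   = 5 / 106 = 0.0471698 L/hr

CL = 0.047 L/hr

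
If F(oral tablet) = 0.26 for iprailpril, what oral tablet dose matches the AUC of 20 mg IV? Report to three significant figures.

D_oral = 76.9 mg

For equal systemic exposure: F × D_ev = D_iv
D_ev = D_iv / F = 20 / 0.26 = 76.9231 mg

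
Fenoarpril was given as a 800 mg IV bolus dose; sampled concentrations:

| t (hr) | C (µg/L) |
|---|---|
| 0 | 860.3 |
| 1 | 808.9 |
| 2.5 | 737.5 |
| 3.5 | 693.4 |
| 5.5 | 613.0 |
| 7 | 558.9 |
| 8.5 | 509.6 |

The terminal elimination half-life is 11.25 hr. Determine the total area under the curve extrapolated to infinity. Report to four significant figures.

Trapezoidal AUC_0→8.5:
  [0→1]: (860.3+808.9)/2 × 1 = 834.6
  [1→2.5]: (808.9+737.5)/2 × 1.5 = 1159.8
  [2.5→3.5]: (737.5+693.4)/2 × 1 = 715.45
  [3.5→5.5]: (693.4+613.0)/2 × 2 = 1306.4
  [5.5→7]: (613.0+558.9)/2 × 1.5 = 878.925
  [7→8.5]: (558.9+509.6)/2 × 1.5 = 801.375
  Sum = 5696.55 µg/L·hr
k_e = ln2 / t½ = 0.693147 / 11.25 = 0.0616 hr^-1
Extrapolated tail: C_last / k_e = 509.6 / 0.0616 = 8272.727
AUC_0→∞ = 5696.55 + 8272.727 = 13969.277 µg/L·hr

AUC = 13970 µg/L·hr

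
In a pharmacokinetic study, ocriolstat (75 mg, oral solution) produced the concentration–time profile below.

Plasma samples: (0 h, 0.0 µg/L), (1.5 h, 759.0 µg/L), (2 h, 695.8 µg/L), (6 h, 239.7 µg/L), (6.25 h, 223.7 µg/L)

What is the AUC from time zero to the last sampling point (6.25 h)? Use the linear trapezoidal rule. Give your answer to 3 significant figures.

Trapezoidal AUC_0→6.25:
  [0→1.5]: (0.0+759.0)/2 × 1.5 = 569.25
  [1.5→2]: (759.0+695.8)/2 × 0.5 = 363.7
  [2→6]: (695.8+239.7)/2 × 4 = 1871.0
  [6→6.25]: (239.7+223.7)/2 × 0.25 = 57.925
  Sum = 2861.875 µg/L·h

AUC = 2860 µg/L·h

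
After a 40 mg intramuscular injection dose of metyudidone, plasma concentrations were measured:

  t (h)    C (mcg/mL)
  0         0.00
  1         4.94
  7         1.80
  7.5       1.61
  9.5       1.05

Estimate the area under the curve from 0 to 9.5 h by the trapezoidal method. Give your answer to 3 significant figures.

AUC = 26.2 mcg/mL·h

Trapezoidal AUC_0→9.5:
  [0→1]: (0.00+4.94)/2 × 1 = 2.47
  [1→7]: (4.94+1.80)/2 × 6 = 20.22
  [7→7.5]: (1.80+1.61)/2 × 0.5 = 0.8525
  [7.5→9.5]: (1.61+1.05)/2 × 2 = 2.66
  Sum = 26.2025 mcg/mL·h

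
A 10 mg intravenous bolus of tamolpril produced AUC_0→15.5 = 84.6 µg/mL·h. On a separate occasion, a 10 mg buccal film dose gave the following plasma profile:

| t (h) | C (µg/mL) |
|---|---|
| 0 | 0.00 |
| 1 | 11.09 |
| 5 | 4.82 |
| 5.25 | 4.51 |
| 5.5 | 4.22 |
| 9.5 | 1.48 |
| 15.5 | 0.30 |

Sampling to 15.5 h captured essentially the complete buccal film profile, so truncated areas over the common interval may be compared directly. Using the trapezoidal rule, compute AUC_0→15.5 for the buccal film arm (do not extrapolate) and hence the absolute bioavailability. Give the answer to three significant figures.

F = 0.666

Trapezoidal AUC_0→15.5 (buccal film):
  [0→1]: (0.00+11.09)/2 × 1 = 5.545
  [1→5]: (11.09+4.82)/2 × 4 = 31.82
  [5→5.25]: (4.82+4.51)/2 × 0.25 = 1.16625
  [5.25→5.5]: (4.51+4.22)/2 × 0.25 = 1.09125
  [5.5→9.5]: (4.22+1.48)/2 × 4 = 11.4
  [9.5→15.5]: (1.48+0.30)/2 × 6 = 5.34
  Sum = 56.3625 µg/mL·h
F = (AUC_ev/D_ev)/(AUC_iv/D_iv) = (56.3625/10)/(84.6/10) = 5.63625/8.46 = 0.6662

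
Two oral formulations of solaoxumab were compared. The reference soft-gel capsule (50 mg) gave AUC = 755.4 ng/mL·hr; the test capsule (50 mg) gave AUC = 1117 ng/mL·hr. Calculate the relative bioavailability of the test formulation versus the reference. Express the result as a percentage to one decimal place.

F_rel = 147.9%

F_rel = (AUC_test/D_test) / (AUC_ref/D_ref)
      = (1117/50) / (755.4/50)
      = 22.34 / 15.108 = 1.4787 = 147.87%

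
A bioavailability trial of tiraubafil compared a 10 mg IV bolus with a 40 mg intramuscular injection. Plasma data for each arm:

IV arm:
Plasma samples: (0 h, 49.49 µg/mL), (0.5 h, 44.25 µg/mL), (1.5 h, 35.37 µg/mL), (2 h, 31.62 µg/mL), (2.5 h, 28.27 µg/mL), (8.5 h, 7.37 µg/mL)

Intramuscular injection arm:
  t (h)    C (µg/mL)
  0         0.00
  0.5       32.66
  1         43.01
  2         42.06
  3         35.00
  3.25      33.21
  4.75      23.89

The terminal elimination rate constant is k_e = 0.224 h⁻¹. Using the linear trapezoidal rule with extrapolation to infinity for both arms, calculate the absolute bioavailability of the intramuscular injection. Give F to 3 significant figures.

F = 0.283

Trapezoidal AUC_0→8.5 (IV):
  [0→0.5]: (49.49+44.25)/2 × 0.5 = 23.435
  [0.5→1.5]: (44.25+35.37)/2 × 1 = 39.81
  [1.5→2]: (35.37+31.62)/2 × 0.5 = 16.7475
  [2→2.5]: (31.62+28.27)/2 × 0.5 = 14.9725
  [2.5→8.5]: (28.27+7.37)/2 × 6 = 106.92
  Sum = 201.885 µg/mL·h
IV tail: 7.37/0.224 = 32.902; AUC_iv,0→∞ = 201.885 + 32.902 = 234.787 µg/mL·h
Trapezoidal AUC_0→4.75 (intramuscular injection):
  [0→0.5]: (0.00+32.66)/2 × 0.5 = 8.165
  [0.5→1]: (32.66+43.01)/2 × 0.5 = 18.9175
  [1→2]: (43.01+42.06)/2 × 1 = 42.535
  [2→3]: (42.06+35.00)/2 × 1 = 38.53
  [3→3.25]: (35.00+33.21)/2 × 0.25 = 8.52625
  [3.25→4.75]: (33.21+23.89)/2 × 1.5 = 42.825
  Sum = 159.49875 µg/mL·h
intramuscular injection tail: 23.89/0.224 = 106.652; AUC_ev,0→∞ = 159.49875 + 106.652 = 266.15075 µg/mL·h
F = (AUC_ev/D_ev)/(AUC_iv/D_iv) = (266.15075/40)/(234.787/10) = 6.65377/23.4787 = 0.2834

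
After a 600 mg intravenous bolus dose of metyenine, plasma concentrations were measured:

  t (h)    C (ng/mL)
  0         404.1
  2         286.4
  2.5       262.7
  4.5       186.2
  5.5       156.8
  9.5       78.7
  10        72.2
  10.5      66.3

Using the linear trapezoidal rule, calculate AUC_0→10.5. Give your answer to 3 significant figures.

AUC = 1990 ng/mL·h

Trapezoidal AUC_0→10.5:
  [0→2]: (404.1+286.4)/2 × 2 = 690.5
  [2→2.5]: (286.4+262.7)/2 × 0.5 = 137.275
  [2.5→4.5]: (262.7+186.2)/2 × 2 = 448.9
  [4.5→5.5]: (186.2+156.8)/2 × 1 = 171.5
  [5.5→9.5]: (156.8+78.7)/2 × 4 = 471.0
  [9.5→10]: (78.7+72.2)/2 × 0.5 = 37.725
  [10→10.5]: (72.2+66.3)/2 × 0.5 = 34.625
  Sum = 1991.525 ng/mL·h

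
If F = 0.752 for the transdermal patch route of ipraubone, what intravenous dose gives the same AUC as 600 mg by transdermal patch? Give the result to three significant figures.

Systemic exposure from an extravascular dose = F × D_ev, so the equivalent IV dose is F × D_ev.
D_iv = F × D_ev = 0.752 × 600 = 451.2 mg

D_iv = 451 mg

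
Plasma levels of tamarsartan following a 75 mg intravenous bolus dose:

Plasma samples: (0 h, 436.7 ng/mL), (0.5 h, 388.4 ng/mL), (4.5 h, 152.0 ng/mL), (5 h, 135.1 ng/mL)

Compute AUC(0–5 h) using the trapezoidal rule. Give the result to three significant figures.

AUC = 1360 ng/mL·h

Trapezoidal AUC_0→5:
  [0→0.5]: (436.7+388.4)/2 × 0.5 = 206.275
  [0.5→4.5]: (388.4+152.0)/2 × 4 = 1080.8
  [4.5→5]: (152.0+135.1)/2 × 0.5 = 71.775
  Sum = 1358.85 ng/mL·h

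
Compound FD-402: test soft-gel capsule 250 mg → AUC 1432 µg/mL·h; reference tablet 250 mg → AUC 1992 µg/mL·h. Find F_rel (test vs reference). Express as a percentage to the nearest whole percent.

F_rel = 72%

F_rel = (AUC_test/D_test) / (AUC_ref/D_ref)
      = (1432/250) / (1992/250)
      = 5.728 / 7.968 = 0.7189 = 71.89%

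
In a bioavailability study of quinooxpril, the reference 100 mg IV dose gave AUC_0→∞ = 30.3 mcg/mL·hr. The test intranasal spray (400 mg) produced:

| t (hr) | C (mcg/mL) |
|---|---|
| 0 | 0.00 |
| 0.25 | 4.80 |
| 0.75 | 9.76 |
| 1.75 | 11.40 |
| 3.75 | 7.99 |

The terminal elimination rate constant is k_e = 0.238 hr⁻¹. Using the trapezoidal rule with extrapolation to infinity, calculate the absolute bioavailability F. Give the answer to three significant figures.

F = 0.559

Trapezoidal AUC_0→3.75 (intranasal spray):
  [0→0.25]: (0.00+4.80)/2 × 0.25 = 0.6
  [0.25→0.75]: (4.80+9.76)/2 × 0.5 = 3.64
  [0.75→1.75]: (9.76+11.40)/2 × 1 = 10.58
  [1.75→3.75]: (11.40+7.99)/2 × 2 = 19.39
  Sum = 34.21 mcg/mL·hr
Tail: C_last/k_e = 7.99/0.238 = 33.571
AUC_0→∞ (intranasal spray) = 34.21 + 33.571 = 67.781 mcg/mL·hr
F = (AUC_ev/D_ev)/(AUC_iv/D_iv) = (67.781/400)/(30.3/100) = 0.1694525/0.303 = 0.5592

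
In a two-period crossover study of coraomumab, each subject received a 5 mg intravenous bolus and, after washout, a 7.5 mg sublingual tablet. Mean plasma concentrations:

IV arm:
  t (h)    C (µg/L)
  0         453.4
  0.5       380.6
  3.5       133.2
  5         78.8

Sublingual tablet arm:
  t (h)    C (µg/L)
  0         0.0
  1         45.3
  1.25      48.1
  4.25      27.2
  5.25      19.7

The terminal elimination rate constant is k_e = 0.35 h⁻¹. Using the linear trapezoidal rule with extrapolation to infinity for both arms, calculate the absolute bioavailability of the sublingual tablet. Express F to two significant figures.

F = 0.11

Trapezoidal AUC_0→5 (IV):
  [0→0.5]: (453.4+380.6)/2 × 0.5 = 208.5
  [0.5→3.5]: (380.6+133.2)/2 × 3 = 770.7
  [3.5→5]: (133.2+78.8)/2 × 1.5 = 159.0
  Sum = 1138.2 µg/L·h
IV tail: 78.8/0.35 = 225.143; AUC_iv,0→∞ = 1138.2 + 225.143 = 1363.343 µg/L·h
Trapezoidal AUC_0→5.25 (sublingual tablet):
  [0→1]: (0.0+45.3)/2 × 1 = 22.65
  [1→1.25]: (45.3+48.1)/2 × 0.25 = 11.675
  [1.25→4.25]: (48.1+27.2)/2 × 3 = 112.95
  [4.25→5.25]: (27.2+19.7)/2 × 1 = 23.45
  Sum = 170.725 µg/L·h
sublingual tablet tail: 19.7/0.35 = 56.286; AUC_ev,0→∞ = 170.725 + 56.286 = 227.011 µg/L·h
F = (AUC_ev/D_ev)/(AUC_iv/D_iv) = (227.011/7.5)/(1363.343/5) = 30.2681/272.6686 = 0.1110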